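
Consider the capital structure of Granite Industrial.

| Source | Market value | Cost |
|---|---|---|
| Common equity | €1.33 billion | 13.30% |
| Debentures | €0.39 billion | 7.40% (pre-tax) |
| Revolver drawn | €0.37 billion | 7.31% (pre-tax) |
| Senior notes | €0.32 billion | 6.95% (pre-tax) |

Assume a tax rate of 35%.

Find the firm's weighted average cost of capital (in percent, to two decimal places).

Total capital V = 1.33 + 0.39 + 0.37 + 0.32 = 2.41.
Equity: weight = 1.33/2.41 = 0.5519; cost = 13.3%.
Debentures: weight = 0.39/2.41 = 0.1618; after-tax cost = 7.4% × (1 − 35%) = 4.8100%.
Revolver drawn: weight = 0.37/2.41 = 0.1535; after-tax cost = 7.31% × (1 − 35%) = 4.7515%.
Senior notes: weight = 0.32/2.41 = 0.1328; after-tax cost = 6.95% × (1 − 35%) = 4.5175%.
WACC = 0.5519 × 13.3000% + 0.1618 × 4.8100% + 0.1535 × 4.7515% + 0.1328 × 4.5175% = 9.4475%.

9.45%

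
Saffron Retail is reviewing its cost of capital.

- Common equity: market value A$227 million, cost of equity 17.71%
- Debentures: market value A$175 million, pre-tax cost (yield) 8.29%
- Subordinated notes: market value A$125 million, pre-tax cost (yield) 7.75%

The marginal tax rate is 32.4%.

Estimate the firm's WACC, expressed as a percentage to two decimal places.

10.73%

Total capital V = 227 + 175 + 125 = 527.
Equity: weight = 227/527 = 0.4307; cost = 17.71%.
Debentures: weight = 175/527 = 0.3321; after-tax cost = 8.29% × (1 − 32.4%) = 5.6040%.
Subordinated notes: weight = 125/527 = 0.2372; after-tax cost = 7.75% × (1 − 32.4%) = 5.2390%.
WACC = 0.4307 × 17.7100% + 0.3321 × 5.6040% + 0.2372 × 5.2390% = 10.7320%.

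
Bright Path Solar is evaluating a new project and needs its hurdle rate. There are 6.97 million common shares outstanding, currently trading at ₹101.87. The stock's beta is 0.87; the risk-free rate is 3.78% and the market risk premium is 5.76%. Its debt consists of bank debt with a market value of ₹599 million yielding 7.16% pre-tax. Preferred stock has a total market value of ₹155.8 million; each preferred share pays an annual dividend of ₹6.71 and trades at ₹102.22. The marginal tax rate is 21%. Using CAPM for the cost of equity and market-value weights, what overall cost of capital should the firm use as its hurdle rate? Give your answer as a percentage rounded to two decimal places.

Cost of equity via CAPM: Re = 3.78% + 0.87 × 5.76% = 8.7912%.
Cost of preferred: Rp = 6.71 / 102.22 = 6.5643%.
Market value of equity E = 101.87 × 6.97m = 710.0339m.
Total capital V = 710.0339 + 155.8 + 599 = 1464.8339.
Equity: weight = 710.0339/1464.8339 = 0.4847; cost = 8.7912%.
Preferred: weight = 155.8/1464.8339 = 0.1064; cost = 6.5643%.
Bank debt: weight = 599/1464.8339 = 0.4089; after-tax cost = 7.16% × (1 − 21%) = 5.6564%.
WACC = 0.4847 × 8.7912% + 0.1064 × 6.5643% + 0.4089 × 5.6564% = 7.2725%.

7.27%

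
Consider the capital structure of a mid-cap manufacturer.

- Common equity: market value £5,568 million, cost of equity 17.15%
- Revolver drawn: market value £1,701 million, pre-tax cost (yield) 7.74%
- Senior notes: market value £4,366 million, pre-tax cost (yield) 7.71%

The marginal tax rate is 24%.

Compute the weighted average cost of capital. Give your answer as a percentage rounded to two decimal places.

11.27%

Total capital V = 5568 + 1701 + 4366 = 11635.
Equity: weight = 5568/11635 = 0.4786; cost = 17.15%.
Revolver drawn: weight = 1701/11635 = 0.1462; after-tax cost = 7.74% × (1 − 24%) = 5.8824%.
Senior notes: weight = 4366/11635 = 0.3752; after-tax cost = 7.71% × (1 − 24%) = 5.8596%.
WACC = 0.4786 × 17.1500% + 0.1462 × 5.8824% + 0.3752 × 5.8596% = 11.2660%.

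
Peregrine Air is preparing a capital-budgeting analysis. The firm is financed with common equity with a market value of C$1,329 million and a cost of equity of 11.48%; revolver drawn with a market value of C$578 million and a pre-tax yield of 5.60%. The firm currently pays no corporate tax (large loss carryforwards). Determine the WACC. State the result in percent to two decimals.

9.70%

Total capital V = 1329 + 578 = 1907.
Equity: weight = 1329/1907 = 0.6969; cost = 11.48%.
Revolver drawn: weight = 578/1907 = 0.3031; after-tax cost = 5.6% × (1 − 0%) = 5.6000%.
WACC = 0.6969 × 11.4800% + 0.3031 × 5.6000% = 9.6978%.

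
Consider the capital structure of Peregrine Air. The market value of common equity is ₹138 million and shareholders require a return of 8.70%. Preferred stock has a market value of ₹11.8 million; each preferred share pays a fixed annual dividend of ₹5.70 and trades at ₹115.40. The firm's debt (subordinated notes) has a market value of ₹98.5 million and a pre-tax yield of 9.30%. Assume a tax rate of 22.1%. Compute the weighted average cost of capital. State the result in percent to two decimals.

7.94%

Cost of preferred: Rp = 5.7 / 115.4 = 4.9393%.
Total capital V = 138 + 11.8 + 98.5 = 248.3.
Equity: weight = 138/248.3 = 0.5558; cost = 8.7%.
Preferred: weight = 11.8/248.3 = 0.0475; cost = 4.9393%.
Subordinated notes: weight = 98.5/248.3 = 0.3967; after-tax cost = 9.3% × (1 − 22.1%) = 7.2447%.
WACC = 0.5558 × 8.7000% + 0.0475 × 4.9393% + 0.3967 × 7.2447% = 7.9440%.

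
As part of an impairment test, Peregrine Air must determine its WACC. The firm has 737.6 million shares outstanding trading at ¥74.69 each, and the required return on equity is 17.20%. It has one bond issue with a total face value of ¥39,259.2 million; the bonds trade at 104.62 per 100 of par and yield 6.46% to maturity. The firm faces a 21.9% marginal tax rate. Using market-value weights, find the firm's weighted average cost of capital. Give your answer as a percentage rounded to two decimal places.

12.01%

Market value of equity E = 74.69 × 737.6m = 55091.344m. Market value of debt D = 39259.2m × 104.62/100 = 41072.97504m.
Total capital V = 55091.344 + 41072.97504 = 96164.31904.
Equity: weight = 55091.344/96164.31904 = 0.5729; cost = 17.2%.
Bonds outstanding: weight = 41072.97504/96164.31904 = 0.4271; after-tax cost = 6.46% × (1 − 21.9%) = 5.0453%.
WACC = 0.5729 × 17.2000% + 0.4271 × 5.0453% = 12.0086%.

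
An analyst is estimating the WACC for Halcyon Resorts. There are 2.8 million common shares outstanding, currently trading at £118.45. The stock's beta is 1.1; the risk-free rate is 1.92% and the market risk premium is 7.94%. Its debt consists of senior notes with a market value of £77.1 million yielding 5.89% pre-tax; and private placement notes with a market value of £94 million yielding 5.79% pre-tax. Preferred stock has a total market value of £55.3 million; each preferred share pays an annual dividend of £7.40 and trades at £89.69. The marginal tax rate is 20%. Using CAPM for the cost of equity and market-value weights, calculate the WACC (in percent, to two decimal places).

8.58%

Cost of equity via CAPM: Re = 1.92% + 1.1 × 7.94% = 10.6540%.
Cost of preferred: Rp = 7.4 / 89.69 = 8.2506%.
Market value of equity E = 118.45 × 2.8m = 331.66m.
Total capital V = 331.66 + 55.3 + 77.1 + 94 = 558.06.
Equity: weight = 331.66/558.06 = 0.5943; cost = 10.654%.
Preferred: weight = 55.3/558.06 = 0.0991; cost = 8.2506%.
Senior notes: weight = 77.1/558.06 = 0.1382; after-tax cost = 5.89% × (1 − 20%) = 4.7120%.
Private placement notes: weight = 94/558.06 = 0.1684; after-tax cost = 5.79% × (1 − 20%) = 4.6320%.
WACC = 0.5943 × 10.6540% + 0.0991 × 8.2506% + 0.1382 × 4.7120% + 0.1684 × 4.6320% = 8.5806%.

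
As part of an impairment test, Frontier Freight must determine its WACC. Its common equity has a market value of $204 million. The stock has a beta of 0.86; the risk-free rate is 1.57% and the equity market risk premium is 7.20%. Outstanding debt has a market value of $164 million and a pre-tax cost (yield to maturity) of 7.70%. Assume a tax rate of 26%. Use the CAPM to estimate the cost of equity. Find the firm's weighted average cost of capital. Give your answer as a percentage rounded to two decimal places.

Cost of equity via CAPM: Re = 1.57% + 0.86 × 7.2% = 7.7620%.
Total capital V = 204 + 164 = 368.
Equity: weight = 204/368 = 0.5543; cost = 7.762%.
Debt: weight = 164/368 = 0.4457; after-tax cost = 7.7% × (1 − 26%) = 5.6980%.
WACC = 0.5543 × 7.7620% + 0.4457 × 5.6980% = 6.8422%.

6.84%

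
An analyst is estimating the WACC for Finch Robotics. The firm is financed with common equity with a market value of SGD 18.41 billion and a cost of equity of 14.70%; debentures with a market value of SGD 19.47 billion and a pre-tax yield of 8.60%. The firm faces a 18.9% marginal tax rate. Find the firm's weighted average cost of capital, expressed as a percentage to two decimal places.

10.73%

Total capital V = 18.41 + 19.47 = 37.88.
Equity: weight = 18.41/37.88 = 0.4860; cost = 14.7%.
Debentures: weight = 19.47/37.88 = 0.5140; after-tax cost = 8.6% × (1 − 18.9%) = 6.9746%.
WACC = 0.4860 × 14.7000% + 0.5140 × 6.9746% = 10.7292%.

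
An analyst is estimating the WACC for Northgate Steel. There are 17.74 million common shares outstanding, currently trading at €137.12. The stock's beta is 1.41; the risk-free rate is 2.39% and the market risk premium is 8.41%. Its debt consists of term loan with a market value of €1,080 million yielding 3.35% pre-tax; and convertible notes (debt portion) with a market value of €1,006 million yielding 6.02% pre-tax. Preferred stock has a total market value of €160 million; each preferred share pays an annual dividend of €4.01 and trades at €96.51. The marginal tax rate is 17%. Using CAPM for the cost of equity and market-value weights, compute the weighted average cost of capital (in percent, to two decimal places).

9.27%

Cost of equity via CAPM: Re = 2.39% + 1.41 × 8.41% = 14.2481%.
Cost of preferred: Rp = 4.01 / 96.51 = 4.1550%.
Market value of equity E = 137.12 × 17.74m = 2432.5088m.
Total capital V = 2432.5088 + 160 + 1080 + 1006 = 4678.5088.
Equity: weight = 2432.5088/4678.5088 = 0.5199; cost = 14.2481%.
Preferred: weight = 160/4678.5088 = 0.0342; cost = 4.155%.
Term loan: weight = 1080/4678.5088 = 0.2308; after-tax cost = 3.35% × (1 − 17%) = 2.7805%.
Convertible notes (debt portion): weight = 1006/4678.5088 = 0.2150; after-tax cost = 6.02% × (1 − 17%) = 4.9966%.
WACC = 0.5199 × 14.2481% + 0.0342 × 4.1550% + 0.2308 × 2.7805% + 0.2150 × 4.9966% = 9.2664%.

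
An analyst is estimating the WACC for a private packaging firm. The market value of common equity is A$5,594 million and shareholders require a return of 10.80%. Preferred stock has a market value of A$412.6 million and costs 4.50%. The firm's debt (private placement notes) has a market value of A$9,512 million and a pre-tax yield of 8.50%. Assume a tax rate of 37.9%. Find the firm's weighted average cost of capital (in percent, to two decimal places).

Total capital V = 5594 + 412.6 + 9512 = 15518.6.
Equity: weight = 5594/15518.6 = 0.3605; cost = 10.8%.
Preferred: weight = 412.6/15518.6 = 0.0266; cost = 4.5%.
Private placement notes: weight = 9512/15518.6 = 0.6129; after-tax cost = 8.5% × (1 − 37.9%) = 5.2785%.
WACC = 0.3605 × 10.8000% + 0.0266 × 4.5000% + 0.6129 × 5.2785% = 7.2481%.

7.25%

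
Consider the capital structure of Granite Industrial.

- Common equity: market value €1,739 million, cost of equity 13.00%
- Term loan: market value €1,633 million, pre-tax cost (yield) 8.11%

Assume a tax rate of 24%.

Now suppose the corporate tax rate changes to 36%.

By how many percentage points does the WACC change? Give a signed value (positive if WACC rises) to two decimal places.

-0.47 pp

Current WACC:
Total capital V = 1739 + 1633 = 3372.
Equity: weight = 1739/3372 = 0.5157; cost = 13%.
Term loan: weight = 1633/3372 = 0.4843; after-tax cost = 8.11% × (1 − 24%) = 6.1636%.
WACC = 0.5157 × 13.0000% + 0.4843 × 6.1636% = 9.6893%.
After the change:
Total capital V = 1739 + 1633 = 3372.
Equity: weight = 1739/3372 = 0.5157; cost = 13%.
Term loan: weight = 1633/3372 = 0.4843; after-tax cost = 8.11% × (1 − 36%) = 5.1904%.
WACC = 0.5157 × 13.0000% + 0.4843 × 5.1904% = 9.2179%.
Change in WACC = 9.2179% − 9.6893% = -0.4713 pp.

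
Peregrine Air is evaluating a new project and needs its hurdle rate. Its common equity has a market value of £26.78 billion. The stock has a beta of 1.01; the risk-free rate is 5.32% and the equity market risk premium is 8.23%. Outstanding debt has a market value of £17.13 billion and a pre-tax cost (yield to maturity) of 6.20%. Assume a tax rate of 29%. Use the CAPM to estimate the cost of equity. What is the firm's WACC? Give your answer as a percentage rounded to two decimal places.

Cost of equity via CAPM: Re = 5.32% + 1.01 × 8.23% = 13.6323%.
Total capital V = 26.78 + 17.13 = 43.91.
Equity: weight = 26.78/43.91 = 0.6099; cost = 13.6323%.
Debt: weight = 17.13/43.91 = 0.3901; after-tax cost = 6.2% × (1 − 29%) = 4.4020%.
WACC = 0.6099 × 13.6323% + 0.3901 × 4.4020% = 10.0314%.

10.03%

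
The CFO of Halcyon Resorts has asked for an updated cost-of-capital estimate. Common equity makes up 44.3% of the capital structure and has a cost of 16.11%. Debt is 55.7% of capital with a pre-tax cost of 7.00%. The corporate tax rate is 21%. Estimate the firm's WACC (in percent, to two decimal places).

10.22%

After-tax cost of debt = 7% × (1 − 21%) = 5.5300%.
WACC = 0.443 × 16.1100% + 0.557 × 5.5300% = 10.2169%.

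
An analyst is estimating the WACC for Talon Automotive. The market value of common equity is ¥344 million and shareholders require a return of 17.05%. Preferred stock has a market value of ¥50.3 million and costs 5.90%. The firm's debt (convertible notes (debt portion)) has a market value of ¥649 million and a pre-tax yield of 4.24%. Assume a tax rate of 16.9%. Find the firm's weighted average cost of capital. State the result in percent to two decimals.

Total capital V = 344 + 50.3 + 649 = 1043.3.
Equity: weight = 344/1043.3 = 0.3297; cost = 17.05%.
Preferred: weight = 50.3/1043.3 = 0.0482; cost = 5.9%.
Convertible notes (debt portion): weight = 649/1043.3 = 0.6221; after-tax cost = 4.24% × (1 − 16.9%) = 3.5234%.
WACC = 0.3297 × 17.0500% + 0.0482 × 5.9000% + 0.6221 × 3.5234% = 8.0980%.

8.10%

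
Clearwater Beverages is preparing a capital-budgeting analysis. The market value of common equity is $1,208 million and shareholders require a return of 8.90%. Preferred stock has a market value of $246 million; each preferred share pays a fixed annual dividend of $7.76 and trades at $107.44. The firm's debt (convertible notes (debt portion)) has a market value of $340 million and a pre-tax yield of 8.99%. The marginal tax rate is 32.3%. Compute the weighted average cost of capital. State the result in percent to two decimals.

8.14%

Cost of preferred: Rp = 7.76 / 107.44 = 7.2226%.
Total capital V = 1208 + 246 + 340 = 1794.
Equity: weight = 1208/1794 = 0.6734; cost = 8.9%.
Preferred: weight = 246/1794 = 0.1371; cost = 7.2226%.
Convertible notes (debt portion): weight = 340/1794 = 0.1895; after-tax cost = 8.99% × (1 − 32.3%) = 6.0862%.
WACC = 0.6734 × 8.9000% + 0.1371 × 7.2226% + 0.1895 × 6.0862% = 8.1367%.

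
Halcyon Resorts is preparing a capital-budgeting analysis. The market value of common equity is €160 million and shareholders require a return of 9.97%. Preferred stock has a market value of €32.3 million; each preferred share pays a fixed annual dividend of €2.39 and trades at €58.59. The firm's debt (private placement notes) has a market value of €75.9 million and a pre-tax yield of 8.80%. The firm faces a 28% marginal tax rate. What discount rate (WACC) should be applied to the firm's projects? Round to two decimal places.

8.23%

Cost of preferred: Rp = 2.39 / 58.59 = 4.0792%.
Total capital V = 160 + 32.3 + 75.9 = 268.2.
Equity: weight = 160/268.2 = 0.5966; cost = 9.97%.
Preferred: weight = 32.3/268.2 = 0.1204; cost = 4.0792%.
Private placement notes: weight = 75.9/268.2 = 0.2830; after-tax cost = 8.8% × (1 − 28%) = 6.3360%.
WACC = 0.5966 × 9.9700% + 0.1204 × 4.0792% + 0.2830 × 6.3360% = 8.2321%.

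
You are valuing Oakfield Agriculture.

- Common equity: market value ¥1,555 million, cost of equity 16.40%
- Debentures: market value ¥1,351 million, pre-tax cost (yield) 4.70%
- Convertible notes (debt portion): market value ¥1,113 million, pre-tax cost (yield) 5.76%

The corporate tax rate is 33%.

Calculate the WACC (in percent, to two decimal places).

8.47%

Total capital V = 1555 + 1351 + 1113 = 4019.
Equity: weight = 1555/4019 = 0.3869; cost = 16.4%.
Debentures: weight = 1351/4019 = 0.3362; after-tax cost = 4.7% × (1 − 33%) = 3.1490%.
Convertible notes (debt portion): weight = 1113/4019 = 0.2769; after-tax cost = 5.76% × (1 − 33%) = 3.8592%.
WACC = 0.3869 × 16.4000% + 0.3362 × 3.1490% + 0.2769 × 3.8592% = 8.4727%.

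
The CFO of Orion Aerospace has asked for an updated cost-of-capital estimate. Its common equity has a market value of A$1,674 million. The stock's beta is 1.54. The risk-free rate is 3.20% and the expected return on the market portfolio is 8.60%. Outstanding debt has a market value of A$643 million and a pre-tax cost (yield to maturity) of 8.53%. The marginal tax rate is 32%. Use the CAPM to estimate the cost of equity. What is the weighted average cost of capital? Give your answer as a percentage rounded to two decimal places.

9.93%

Market risk premium = 8.6% − 3.2% = 5.4%.
Cost of equity via CAPM: Re = 3.2% + 1.54 × 5.4% = 11.5160%.
Total capital V = 1674 + 643 = 2317.
Equity: weight = 1674/2317 = 0.7225; cost = 11.516%.
Debt: weight = 643/2317 = 0.2775; after-tax cost = 8.53% × (1 − 32%) = 5.8004%.
WACC = 0.7225 × 11.5160% + 0.2775 × 5.8004% = 9.9298%.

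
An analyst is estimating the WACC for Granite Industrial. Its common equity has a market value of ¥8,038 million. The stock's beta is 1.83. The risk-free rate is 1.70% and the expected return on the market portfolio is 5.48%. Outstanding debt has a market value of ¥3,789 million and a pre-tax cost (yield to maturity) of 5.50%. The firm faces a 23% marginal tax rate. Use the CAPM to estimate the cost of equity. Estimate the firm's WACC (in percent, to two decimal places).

7.21%

Market risk premium = 5.48% − 1.7% = 3.78%.
Cost of equity via CAPM: Re = 1.7% + 1.83 × 3.78% = 8.6174%.
Total capital V = 8038 + 3789 = 11827.
Equity: weight = 8038/11827 = 0.6796; cost = 8.6174%.
Debt: weight = 3789/11827 = 0.3204; after-tax cost = 5.5% × (1 − 23%) = 4.2350%.
WACC = 0.6796 × 8.6174% + 0.3204 × 4.2350% = 7.2134%.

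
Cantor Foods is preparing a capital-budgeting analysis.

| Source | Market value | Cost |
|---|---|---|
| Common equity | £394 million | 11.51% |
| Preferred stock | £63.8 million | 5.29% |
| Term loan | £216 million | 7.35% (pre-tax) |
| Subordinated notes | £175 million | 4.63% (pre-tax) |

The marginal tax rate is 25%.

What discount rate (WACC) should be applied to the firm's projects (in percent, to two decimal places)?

7.86%

Total capital V = 394 + 63.8 + 216 + 175 = 848.8.
Equity: weight = 394/848.8 = 0.4642; cost = 11.51%.
Preferred: weight = 63.8/848.8 = 0.0752; cost = 5.29%.
Term loan: weight = 216/848.8 = 0.2545; after-tax cost = 7.35% × (1 − 25%) = 5.5125%.
Subordinated notes: weight = 175/848.8 = 0.2062; after-tax cost = 4.63% × (1 − 25%) = 3.4725%.
WACC = 0.4642 × 11.5100% + 0.0752 × 5.2900% + 0.2545 × 5.5125% + 0.2062 × 3.4725% = 7.8591%.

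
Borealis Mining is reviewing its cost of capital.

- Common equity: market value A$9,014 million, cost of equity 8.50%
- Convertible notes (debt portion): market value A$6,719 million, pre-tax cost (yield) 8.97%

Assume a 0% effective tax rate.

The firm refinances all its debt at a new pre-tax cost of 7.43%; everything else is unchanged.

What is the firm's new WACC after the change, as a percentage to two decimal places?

After the change:
Total capital V = 9014 + 6719 = 15733.
Equity: weight = 9014/15733 = 0.5729; cost = 8.5%.
Convertible notes (debt portion): weight = 6719/15733 = 0.4271; after-tax cost = 7.43% × (1 − 0%) = 7.4300%.
WACC = 0.5729 × 8.5000% + 0.4271 × 7.4300% = 8.0430%.

8.04%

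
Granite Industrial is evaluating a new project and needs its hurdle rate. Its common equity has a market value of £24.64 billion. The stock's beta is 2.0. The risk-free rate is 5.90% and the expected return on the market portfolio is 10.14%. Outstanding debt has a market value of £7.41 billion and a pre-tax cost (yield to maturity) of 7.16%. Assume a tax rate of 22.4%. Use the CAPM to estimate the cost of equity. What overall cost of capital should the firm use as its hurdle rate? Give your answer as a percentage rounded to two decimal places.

12.34%

Market risk premium = 10.14% − 5.9% = 4.24%.
Cost of equity via CAPM: Re = 5.9% + 2.0 × 4.24% = 14.3800%.
Total capital V = 24.64 + 7.41 = 32.05.
Equity: weight = 24.64/32.05 = 0.7688; cost = 14.38%.
Debt: weight = 7.41/32.05 = 0.2312; after-tax cost = 7.16% × (1 − 22.4%) = 5.5562%.
WACC = 0.7688 × 14.3800% + 0.2312 × 5.5562% = 12.3399%.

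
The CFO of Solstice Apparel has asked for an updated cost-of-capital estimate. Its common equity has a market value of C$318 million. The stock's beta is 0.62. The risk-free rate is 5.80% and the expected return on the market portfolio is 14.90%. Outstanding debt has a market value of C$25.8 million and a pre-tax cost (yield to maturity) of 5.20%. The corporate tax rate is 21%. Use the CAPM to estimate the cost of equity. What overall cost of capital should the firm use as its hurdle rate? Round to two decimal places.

Market risk premium = 14.9% − 5.8% = 9.1%.
Cost of equity via CAPM: Re = 5.8% + 0.62 × 9.1% = 11.4420%.
Total capital V = 318 + 25.8 = 343.8.
Equity: weight = 318/343.8 = 0.9250; cost = 11.442%.
Debt: weight = 25.8/343.8 = 0.0750; after-tax cost = 5.2% × (1 − 21%) = 4.1080%.
WACC = 0.9250 × 11.4420% + 0.0750 × 4.1080% = 10.8916%.

10.89%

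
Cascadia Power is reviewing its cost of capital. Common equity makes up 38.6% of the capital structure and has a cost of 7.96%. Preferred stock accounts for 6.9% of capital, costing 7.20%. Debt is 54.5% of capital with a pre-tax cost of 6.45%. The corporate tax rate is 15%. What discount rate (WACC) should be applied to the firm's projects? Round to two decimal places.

6.56%

After-tax cost of debt = 6.45% × (1 − 15%) = 5.4825%.
WACC = 0.386 × 7.9600% + 0.069 × 7.2000% + 0.545 × 5.4825% = 6.5573%.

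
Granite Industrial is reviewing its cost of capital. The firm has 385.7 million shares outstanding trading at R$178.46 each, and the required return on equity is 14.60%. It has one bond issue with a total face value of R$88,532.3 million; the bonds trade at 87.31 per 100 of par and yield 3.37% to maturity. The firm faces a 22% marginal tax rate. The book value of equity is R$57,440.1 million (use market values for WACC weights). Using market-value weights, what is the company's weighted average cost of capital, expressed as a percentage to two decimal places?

8.27%

Market value of equity E = 178.46 × 385.7m = 68832.022m. Market value of debt D = 88532.3m × 87.31/100 = 77297.55113m.
Total capital V = 68832.022 + 77297.55113 = 146129.57313.
Equity: weight = 68832.022/146129.57313 = 0.4710; cost = 14.6%.
Bonds outstanding: weight = 77297.55113/146129.57313 = 0.5290; after-tax cost = 3.37% × (1 − 22%) = 2.6286%.
WACC = 0.4710 × 14.6000% + 0.5290 × 2.6286% = 8.2675%.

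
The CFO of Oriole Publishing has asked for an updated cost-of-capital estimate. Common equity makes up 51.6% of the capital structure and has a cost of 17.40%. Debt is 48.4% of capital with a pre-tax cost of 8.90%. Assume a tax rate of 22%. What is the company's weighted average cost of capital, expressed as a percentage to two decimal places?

12.34%

After-tax cost of debt = 8.9% × (1 − 22%) = 6.9420%.
WACC = 0.516 × 17.4000% + 0.484 × 6.9420% = 12.3383%.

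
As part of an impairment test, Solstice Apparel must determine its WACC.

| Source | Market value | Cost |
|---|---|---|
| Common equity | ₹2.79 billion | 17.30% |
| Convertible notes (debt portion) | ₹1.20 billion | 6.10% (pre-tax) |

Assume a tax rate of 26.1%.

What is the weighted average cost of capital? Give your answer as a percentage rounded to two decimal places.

Total capital V = 2.79 + 1.2 = 3.99.
Equity: weight = 2.79/3.99 = 0.6992; cost = 17.3%.
Convertible notes (debt portion): weight = 1.2/3.99 = 0.3008; after-tax cost = 6.1% × (1 − 26.1%) = 4.5079%.
WACC = 0.6992 × 17.3000% + 0.3008 × 4.5079% = 13.4528%.

13.45%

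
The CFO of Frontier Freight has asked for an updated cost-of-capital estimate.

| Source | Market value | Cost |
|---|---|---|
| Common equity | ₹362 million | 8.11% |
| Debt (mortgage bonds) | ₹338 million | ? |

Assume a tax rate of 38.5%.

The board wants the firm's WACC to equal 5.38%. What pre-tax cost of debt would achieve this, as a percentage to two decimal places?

3.99%

Total capital V = 362 + 338 = 700.
Equity weight = 362/700 = 0.5171.
Mortgage bonds weight = 338/700 = 0.4829.
Equity contribution = 0.5171 × 8.11% = 4.1940%.
Remaining for debt = 5.38% − 4.1940% = 1.1860%.
Rd × (1 − 38.5%) × 0.4829 = 1.1860%  ⇒  Rd = 3.9937%.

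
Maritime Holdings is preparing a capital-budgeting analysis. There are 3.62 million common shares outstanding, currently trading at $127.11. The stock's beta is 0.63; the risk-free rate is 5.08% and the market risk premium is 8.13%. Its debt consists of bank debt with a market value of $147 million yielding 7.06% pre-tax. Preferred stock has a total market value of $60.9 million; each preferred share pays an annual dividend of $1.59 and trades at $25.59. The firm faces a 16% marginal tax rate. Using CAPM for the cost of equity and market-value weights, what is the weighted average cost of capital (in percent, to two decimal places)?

Cost of equity via CAPM: Re = 5.08% + 0.63 × 8.13% = 10.2019%.
Cost of preferred: Rp = 1.59 / 25.59 = 6.2134%.
Market value of equity E = 127.11 × 3.62m = 460.1382m.
Total capital V = 460.1382 + 60.9 + 147 = 668.0382.
Equity: weight = 460.1382/668.0382 = 0.6888; cost = 10.2019%.
Preferred: weight = 60.9/668.0382 = 0.0912; cost = 6.2134%.
Bank debt: weight = 147/668.0382 = 0.2200; after-tax cost = 7.06% × (1 − 16%) = 5.9304%.
WACC = 0.6888 × 10.2019% + 0.0912 × 6.2134% + 0.2200 × 5.9304% = 8.8984%.

8.90%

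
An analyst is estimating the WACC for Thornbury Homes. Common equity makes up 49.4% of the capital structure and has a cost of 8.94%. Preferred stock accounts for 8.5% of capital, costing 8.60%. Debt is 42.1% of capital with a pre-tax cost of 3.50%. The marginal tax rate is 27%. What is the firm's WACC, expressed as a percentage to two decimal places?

After-tax cost of debt = 3.5% × (1 − 27%) = 2.5550%.
WACC = 0.494 × 8.9400% + 0.085 × 8.6000% + 0.421 × 2.5550% = 6.2230%.

6.22%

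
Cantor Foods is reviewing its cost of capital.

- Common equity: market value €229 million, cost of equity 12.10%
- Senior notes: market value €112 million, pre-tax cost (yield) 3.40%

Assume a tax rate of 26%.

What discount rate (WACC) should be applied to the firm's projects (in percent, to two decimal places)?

8.95%

Total capital V = 229 + 112 = 341.
Equity: weight = 229/341 = 0.6716; cost = 12.1%.
Senior notes: weight = 112/341 = 0.3284; after-tax cost = 3.4% × (1 − 26%) = 2.5160%.
WACC = 0.6716 × 12.1000% + 0.3284 × 2.5160% = 8.9522%.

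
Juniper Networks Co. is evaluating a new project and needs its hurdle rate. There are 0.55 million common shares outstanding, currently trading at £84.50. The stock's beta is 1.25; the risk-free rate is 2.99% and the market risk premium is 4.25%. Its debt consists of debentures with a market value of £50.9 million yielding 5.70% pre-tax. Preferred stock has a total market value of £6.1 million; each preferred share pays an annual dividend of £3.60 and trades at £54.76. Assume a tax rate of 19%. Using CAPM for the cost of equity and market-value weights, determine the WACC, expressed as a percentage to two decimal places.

Cost of equity via CAPM: Re = 2.99% + 1.25 × 4.25% = 8.3025%.
Cost of preferred: Rp = 3.6 / 54.76 = 6.5741%.
Market value of equity E = 84.5 × 0.55m = 46.475m.
Total capital V = 46.475 + 6.1 + 50.9 = 103.475.
Equity: weight = 46.475/103.475 = 0.4491; cost = 8.3025%.
Preferred: weight = 6.1/103.475 = 0.0590; cost = 6.5741%.
Debentures: weight = 50.9/103.475 = 0.4919; after-tax cost = 5.7% × (1 − 19%) = 4.6170%.
WACC = 0.4491 × 8.3025% + 0.0590 × 6.5741% + 0.4919 × 4.6170% = 6.3877%.

6.39%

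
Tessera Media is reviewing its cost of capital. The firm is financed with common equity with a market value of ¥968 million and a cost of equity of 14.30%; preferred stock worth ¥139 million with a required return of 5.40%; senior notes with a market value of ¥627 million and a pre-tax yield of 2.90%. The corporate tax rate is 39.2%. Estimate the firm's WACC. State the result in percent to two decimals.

9.05%

Total capital V = 968 + 139 + 627 = 1734.
Equity: weight = 968/1734 = 0.5582; cost = 14.3%.
Preferred: weight = 139/1734 = 0.0802; cost = 5.4%.
Senior notes: weight = 627/1734 = 0.3616; after-tax cost = 2.9% × (1 − 39.2%) = 1.7632%.
WACC = 0.5582 × 14.3000% + 0.0802 × 5.4000% + 0.3616 × 1.7632% = 9.0534%.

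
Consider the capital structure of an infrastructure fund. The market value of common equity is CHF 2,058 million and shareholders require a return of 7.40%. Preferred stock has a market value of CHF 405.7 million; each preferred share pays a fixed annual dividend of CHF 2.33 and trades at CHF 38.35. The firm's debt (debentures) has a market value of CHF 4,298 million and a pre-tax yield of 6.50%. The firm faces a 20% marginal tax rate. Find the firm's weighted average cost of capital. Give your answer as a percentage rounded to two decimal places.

Cost of preferred: Rp = 2.33 / 38.35 = 6.0756%.
Total capital V = 2058 + 405.7 + 4298 = 6761.7.
Equity: weight = 2058/6761.7 = 0.3044; cost = 7.4%.
Preferred: weight = 405.7/6761.7 = 0.0600; cost = 6.0756%.
Debentures: weight = 4298/6761.7 = 0.6356; after-tax cost = 6.5% × (1 − 20%) = 5.2000%.
WACC = 0.3044 × 7.4000% + 0.0600 × 6.0756% + 0.6356 × 5.2000% = 5.9221%.

5.92%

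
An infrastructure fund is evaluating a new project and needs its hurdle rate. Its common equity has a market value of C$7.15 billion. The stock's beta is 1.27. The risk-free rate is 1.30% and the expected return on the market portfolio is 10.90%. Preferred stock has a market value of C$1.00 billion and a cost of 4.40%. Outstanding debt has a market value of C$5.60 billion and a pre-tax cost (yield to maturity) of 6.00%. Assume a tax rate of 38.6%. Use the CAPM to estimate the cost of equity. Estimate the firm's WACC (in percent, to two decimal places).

8.84%

Market risk premium = 10.9% − 1.3% = 9.6%.
Cost of equity via CAPM: Re = 1.3% + 1.27 × 9.6% = 13.4920%.
Total capital V = 7.15 + 1 + 5.6 = 13.75.
Equity: weight = 7.15/13.75 = 0.5200; cost = 13.492%.
Preferred: weight = 1/13.75 = 0.0727; cost = 4.4%.
Debt: weight = 5.6/13.75 = 0.4073; after-tax cost = 6% × (1 − 38.6%) = 3.6840%.
WACC = 0.5200 × 13.4920% + 0.0727 × 4.4000% + 0.4073 × 3.6840% = 8.8362%.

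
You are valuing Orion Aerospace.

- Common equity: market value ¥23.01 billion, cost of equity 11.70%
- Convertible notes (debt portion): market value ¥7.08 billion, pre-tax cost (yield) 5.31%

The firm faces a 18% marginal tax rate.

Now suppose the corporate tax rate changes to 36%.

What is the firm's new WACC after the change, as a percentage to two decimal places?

9.75%

After the change:
Total capital V = 23.01 + 7.08 = 30.09.
Equity: weight = 23.01/30.09 = 0.7647; cost = 11.7%.
Convertible notes (debt portion): weight = 7.08/30.09 = 0.2353; after-tax cost = 5.31% × (1 − 36%) = 3.3984%.
WACC = 0.7647 × 11.7000% + 0.2353 × 3.3984% = 9.7467%.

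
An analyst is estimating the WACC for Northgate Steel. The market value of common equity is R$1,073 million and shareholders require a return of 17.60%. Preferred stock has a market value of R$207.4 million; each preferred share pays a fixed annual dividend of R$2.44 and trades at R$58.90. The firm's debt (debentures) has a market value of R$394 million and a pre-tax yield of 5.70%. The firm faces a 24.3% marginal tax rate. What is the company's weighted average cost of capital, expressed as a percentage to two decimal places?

Cost of preferred: Rp = 2.44 / 58.9 = 4.1426%.
Total capital V = 1073 + 207.4 + 394 = 1674.4.
Equity: weight = 1073/1674.4 = 0.6408; cost = 17.6%.
Preferred: weight = 207.4/1674.4 = 0.1239; cost = 4.1426%.
Debentures: weight = 394/1674.4 = 0.2353; after-tax cost = 5.7% × (1 − 24.3%) = 4.3149%.
WACC = 0.6408 × 17.6000% + 0.1239 × 4.1426% + 0.2353 × 4.3149% = 12.8070%.

12.81%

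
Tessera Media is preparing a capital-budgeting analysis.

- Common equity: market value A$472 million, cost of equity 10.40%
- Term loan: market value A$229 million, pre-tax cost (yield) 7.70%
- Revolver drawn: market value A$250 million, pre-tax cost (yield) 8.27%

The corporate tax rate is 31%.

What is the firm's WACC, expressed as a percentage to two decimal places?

Total capital V = 472 + 229 + 250 = 951.
Equity: weight = 472/951 = 0.4963; cost = 10.4%.
Term loan: weight = 229/951 = 0.2408; after-tax cost = 7.7% × (1 − 31%) = 5.3130%.
Revolver drawn: weight = 250/951 = 0.2629; after-tax cost = 8.27% × (1 − 31%) = 5.7063%.
WACC = 0.4963 × 10.4000% + 0.2408 × 5.3130% + 0.2629 × 5.7063% = 7.9412%.

7.94%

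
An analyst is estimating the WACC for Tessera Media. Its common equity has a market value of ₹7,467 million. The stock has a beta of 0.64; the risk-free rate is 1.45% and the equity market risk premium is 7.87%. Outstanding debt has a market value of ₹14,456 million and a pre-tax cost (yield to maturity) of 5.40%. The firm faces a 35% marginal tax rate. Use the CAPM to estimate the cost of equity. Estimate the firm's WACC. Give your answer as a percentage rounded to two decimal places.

4.52%

Cost of equity via CAPM: Re = 1.45% + 0.64 × 7.87% = 6.4868%.
Total capital V = 7467 + 14456 = 21923.
Equity: weight = 7467/21923 = 0.3406; cost = 6.4868%.
Debt: weight = 14456/21923 = 0.6594; after-tax cost = 5.4% × (1 − 35%) = 3.5100%.
WACC = 0.3406 × 6.4868% + 0.6594 × 3.5100% = 4.5239%.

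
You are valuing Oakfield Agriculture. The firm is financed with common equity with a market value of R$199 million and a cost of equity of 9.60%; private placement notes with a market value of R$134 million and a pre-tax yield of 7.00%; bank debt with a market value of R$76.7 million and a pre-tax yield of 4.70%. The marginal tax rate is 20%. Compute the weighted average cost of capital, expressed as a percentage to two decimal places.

Total capital V = 199 + 134 + 76.7 = 409.7.
Equity: weight = 199/409.7 = 0.4857; cost = 9.6%.
Private placement notes: weight = 134/409.7 = 0.3271; after-tax cost = 7% × (1 − 20%) = 5.6000%.
Bank debt: weight = 76.7/409.7 = 0.1872; after-tax cost = 4.7% × (1 − 20%) = 3.7600%.
WACC = 0.4857 × 9.6000% + 0.3271 × 5.6000% + 0.1872 × 3.7600% = 7.1984%.

7.20%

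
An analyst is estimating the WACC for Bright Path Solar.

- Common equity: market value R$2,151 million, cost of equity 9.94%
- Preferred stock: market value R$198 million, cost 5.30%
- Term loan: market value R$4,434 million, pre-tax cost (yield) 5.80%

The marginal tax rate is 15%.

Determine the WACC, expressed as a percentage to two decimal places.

6.53%

Total capital V = 2151 + 198 + 4434 = 6783.
Equity: weight = 2151/6783 = 0.3171; cost = 9.94%.
Preferred: weight = 198/6783 = 0.0292; cost = 5.3%.
Term loan: weight = 4434/6783 = 0.6537; after-tax cost = 5.8% × (1 − 15%) = 4.9300%.
WACC = 0.3171 × 9.9400% + 0.0292 × 5.3000% + 0.6537 × 4.9300% = 6.5296%.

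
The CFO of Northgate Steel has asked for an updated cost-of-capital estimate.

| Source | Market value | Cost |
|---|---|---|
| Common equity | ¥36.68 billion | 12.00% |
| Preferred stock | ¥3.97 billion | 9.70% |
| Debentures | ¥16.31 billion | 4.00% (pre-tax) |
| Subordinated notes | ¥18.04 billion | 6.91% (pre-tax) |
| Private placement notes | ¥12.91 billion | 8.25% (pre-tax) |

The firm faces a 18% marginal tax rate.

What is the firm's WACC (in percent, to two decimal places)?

Total capital V = 36.68 + 3.97 + 16.31 + 18.04 + 12.91 = 87.91.
Equity: weight = 36.68/87.91 = 0.4172; cost = 12%.
Preferred: weight = 3.97/87.91 = 0.0452; cost = 9.7%.
Debentures: weight = 16.31/87.91 = 0.1855; after-tax cost = 4% × (1 − 18%) = 3.2800%.
Subordinated notes: weight = 18.04/87.91 = 0.2052; after-tax cost = 6.91% × (1 − 18%) = 5.6662%.
Private placement notes: weight = 12.91/87.91 = 0.1469; after-tax cost = 8.25% × (1 − 18%) = 6.7650%.
WACC = 0.4172 × 12.0000% + 0.0452 × 9.7000% + 0.1855 × 3.2800% + 0.2052 × 5.6662% + 0.1469 × 6.7650% = 8.2098%.

8.21%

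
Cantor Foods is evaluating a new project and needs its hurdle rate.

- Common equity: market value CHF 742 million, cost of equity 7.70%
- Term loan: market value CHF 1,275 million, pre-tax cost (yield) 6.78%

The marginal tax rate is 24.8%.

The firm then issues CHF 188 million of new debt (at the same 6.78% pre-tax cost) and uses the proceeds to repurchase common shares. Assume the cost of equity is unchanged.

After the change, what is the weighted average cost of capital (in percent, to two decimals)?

After the change:
Total capital V = 554 + 1463 = 2017.
Equity: weight = 554/2017 = 0.2747; cost = 7.7%.
Term loan: weight = 1463/2017 = 0.7253; after-tax cost = 6.78% × (1 − 24.8%) = 5.0986%.
WACC = 0.2747 × 7.7000% + 0.7253 × 5.0986% = 5.8131%.

5.81%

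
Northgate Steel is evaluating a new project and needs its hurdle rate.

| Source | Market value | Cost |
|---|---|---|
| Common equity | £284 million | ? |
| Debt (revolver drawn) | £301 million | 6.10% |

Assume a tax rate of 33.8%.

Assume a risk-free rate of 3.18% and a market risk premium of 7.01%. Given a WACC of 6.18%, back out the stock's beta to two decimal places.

Total capital V = 284 + 301 = 585.
Equity weight = 284/585 = 0.4855.
Revolver drawn weight = 301/585 = 0.5145.
Debt contribution = 0.5145 × 6.1% × (1 − 33.8%) = 2.0778%.
Required equity contribution = 6.18% − 2.0778% = 4.1022%  ⇒  Re = 8.4500%.
CAPM: 8.4500% = 3.18% + β × 7.01%  ⇒  β = 0.7518.

0.75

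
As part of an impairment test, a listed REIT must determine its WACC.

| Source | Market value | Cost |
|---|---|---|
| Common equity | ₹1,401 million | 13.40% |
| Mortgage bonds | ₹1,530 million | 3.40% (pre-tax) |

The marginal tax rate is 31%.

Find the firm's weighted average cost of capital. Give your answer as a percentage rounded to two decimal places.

7.63%

Total capital V = 1401 + 1530 = 2931.
Equity: weight = 1401/2931 = 0.4780; cost = 13.4%.
Mortgage bonds: weight = 1530/2931 = 0.5220; after-tax cost = 3.4% × (1 − 31%) = 2.3460%.
WACC = 0.4780 × 13.4000% + 0.5220 × 2.3460% = 7.6297%.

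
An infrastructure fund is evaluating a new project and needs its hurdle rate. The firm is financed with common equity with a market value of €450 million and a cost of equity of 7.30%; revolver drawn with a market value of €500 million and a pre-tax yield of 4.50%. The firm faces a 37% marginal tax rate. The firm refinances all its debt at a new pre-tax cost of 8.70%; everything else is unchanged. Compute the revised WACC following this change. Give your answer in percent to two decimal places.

6.34%

After the change:
Total capital V = 450 + 500 = 950.
Equity: weight = 450/950 = 0.4737; cost = 7.3%.
Revolver drawn: weight = 500/950 = 0.5263; after-tax cost = 8.7% × (1 − 37%) = 5.4810%.
WACC = 0.4737 × 7.3000% + 0.5263 × 5.4810% = 6.3426%.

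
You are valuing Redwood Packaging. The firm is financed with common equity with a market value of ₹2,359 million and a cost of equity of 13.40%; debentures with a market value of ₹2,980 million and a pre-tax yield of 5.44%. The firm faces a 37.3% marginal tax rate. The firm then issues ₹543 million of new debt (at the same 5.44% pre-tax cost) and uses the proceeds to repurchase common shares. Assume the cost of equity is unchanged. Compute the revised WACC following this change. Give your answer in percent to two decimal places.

6.81%

After the change:
Total capital V = 1816 + 3523 = 5339.
Equity: weight = 1816/5339 = 0.3401; cost = 13.4%.
Debentures: weight = 3523/5339 = 0.6599; after-tax cost = 5.44% × (1 − 37.3%) = 3.4109%.
WACC = 0.3401 × 13.4000% + 0.6599 × 3.4109% = 6.8086%.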